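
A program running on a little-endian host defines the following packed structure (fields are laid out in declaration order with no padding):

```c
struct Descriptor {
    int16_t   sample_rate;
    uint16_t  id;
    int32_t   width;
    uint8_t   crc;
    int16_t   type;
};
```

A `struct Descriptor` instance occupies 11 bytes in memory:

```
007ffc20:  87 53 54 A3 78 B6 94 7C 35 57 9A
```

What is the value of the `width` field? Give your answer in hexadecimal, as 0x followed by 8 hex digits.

`width` follows `sample_rate` (2 B), `id` (2 B), so it starts at offset 2 + 2 = 4 and occupies 4 bytes.
Bytes at offsets 4..7: 78 B6 94 7C.
In little-endian order the low byte comes first in memory.
Reassemble most-significant byte first: 7C 94 B6 78 → 0x7C94B678.

0x7C94B678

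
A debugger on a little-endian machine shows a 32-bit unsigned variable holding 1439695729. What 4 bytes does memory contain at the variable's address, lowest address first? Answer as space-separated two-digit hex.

71 03 D0 55

1439695729 in hexadecimal, padded to 32 bits, is 0x55D00371.
Split into bytes (most-significant first): 55 D0 03 71.
Little-endian: lowest address holds the least-significant byte.
So at ascending addresses the bytes are 71 03 D0 55.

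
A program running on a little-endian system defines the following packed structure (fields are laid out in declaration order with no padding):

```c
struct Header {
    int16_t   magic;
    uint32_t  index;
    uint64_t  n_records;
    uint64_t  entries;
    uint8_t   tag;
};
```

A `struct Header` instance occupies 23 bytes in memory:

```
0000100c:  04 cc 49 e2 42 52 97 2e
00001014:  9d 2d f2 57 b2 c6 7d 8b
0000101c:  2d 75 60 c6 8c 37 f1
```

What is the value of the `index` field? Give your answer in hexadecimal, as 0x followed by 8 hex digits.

0x5242E249

`index` follows `magic` (2 bytes), so it starts at byte offset 2 and occupies 4 bytes.
Bytes at offsets 2..5: 49 E2 42 52.
Little-endian: lowest address holds the least-significant byte.
Reassemble most-significant byte first: 52 42 E2 49 → 0x5242E249.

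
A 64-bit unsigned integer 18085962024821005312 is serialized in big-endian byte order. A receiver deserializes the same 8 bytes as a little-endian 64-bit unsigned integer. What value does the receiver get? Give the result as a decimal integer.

18085962024821005312 in 64-bit hexadecimal is 0xFAFE3EA356A91C00.
Stored big-endian, the bytes at ascending addresses are FA FE 3E A3 56 A9 1C 00.
Read back as little-endian, the first byte is least significant, giving 0x001CA956A33EFEFA.
0x001CA956A33EFEFA = 8067488918994682.

8067488918994682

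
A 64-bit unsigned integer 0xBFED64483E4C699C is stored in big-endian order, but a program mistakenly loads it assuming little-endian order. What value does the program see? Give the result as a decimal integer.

Stored big-endian, the bytes at ascending addresses are BF ED 64 48 3E 4C 69 9C.
Read back as little-endian, the first byte is least significant, giving 0x9C694C3E4864EDBF.
0x9C694C3E4864EDBF = 11270623372857634239.

11270623372857634239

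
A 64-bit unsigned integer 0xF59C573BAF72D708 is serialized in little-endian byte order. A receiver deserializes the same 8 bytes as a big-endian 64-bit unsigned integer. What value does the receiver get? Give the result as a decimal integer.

Stored little-endian, the bytes at ascending addresses are 08 D7 72 AF 3B 57 9C F5.
Read back as big-endian, the last byte is least significant, giving 0x08D772AF3B579CF5.
0x08D772AF3B579CF5 = 637103969236655349.

637103969236655349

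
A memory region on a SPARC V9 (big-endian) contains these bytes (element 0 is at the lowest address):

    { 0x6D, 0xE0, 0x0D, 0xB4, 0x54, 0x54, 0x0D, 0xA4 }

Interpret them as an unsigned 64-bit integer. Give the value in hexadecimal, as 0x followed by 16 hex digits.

In big-endian order the high byte comes first in memory.
The bytes are already most-significant first: 0x6DE00DB454540DA4.

0x6DE00DB454540DA4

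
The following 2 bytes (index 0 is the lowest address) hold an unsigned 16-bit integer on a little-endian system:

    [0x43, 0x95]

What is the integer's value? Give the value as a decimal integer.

38211

Little-endian stores the least-significant byte at the lowest address.
Reassemble most-significant byte first: 95 43 → 0x9543.
0x9543 = 38211.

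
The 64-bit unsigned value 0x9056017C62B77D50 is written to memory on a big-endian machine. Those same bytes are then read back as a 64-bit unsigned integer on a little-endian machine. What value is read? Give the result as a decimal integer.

5799993528738207376

Stored big-endian, the bytes at ascending addresses are 90 56 01 7C 62 B7 7D 50.
Read back as little-endian, the first byte is least significant, giving 0x507DB7627C015690.
0x507DB7627C015690 = 5799993528738207376.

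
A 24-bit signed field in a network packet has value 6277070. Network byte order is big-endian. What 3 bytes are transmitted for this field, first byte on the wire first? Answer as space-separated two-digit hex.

5F C7 CE

6277070 in hexadecimal, padded to 24 bits, is 0x5FC7CE.
Split into bytes (most-significant first): 5F C7 CE.
Big-endian stores the most-significant byte at the lowest address.
So the memory order matches the most-significant-first order: 5F C7 CE.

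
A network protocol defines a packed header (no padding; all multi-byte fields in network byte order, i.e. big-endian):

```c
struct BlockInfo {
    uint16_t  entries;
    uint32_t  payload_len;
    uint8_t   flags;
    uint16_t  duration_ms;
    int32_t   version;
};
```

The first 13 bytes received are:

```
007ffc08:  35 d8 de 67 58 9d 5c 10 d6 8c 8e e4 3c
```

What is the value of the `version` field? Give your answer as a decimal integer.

-1936792516

`version` follows `entries` (2 B), `payload_len` (4 B), `flags` (1 B), `duration_ms` (2 B), so it starts at offset 2 + 4 + 1 + 2 = 9 and occupies 4 bytes.
Bytes at offsets 9..12: 8C 8E E4 3C.
Big-endian: lowest address holds the most-significant byte.
The bytes are already most-significant first: 0x8C8EE43C.
Top bit is set, so as a signed 32-bit value this is 0x8C8EE43C − 2^32 = -1936792516.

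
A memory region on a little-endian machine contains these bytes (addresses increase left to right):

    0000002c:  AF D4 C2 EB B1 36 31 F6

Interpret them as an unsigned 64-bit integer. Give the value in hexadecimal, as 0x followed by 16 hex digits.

0xF63136B1EBC2D4AF

Little-endian: lowest address holds the least-significant byte.
Reassemble most-significant byte first: F6 31 36 B1 EB C2 D4 AF → 0xF63136B1EBC2D4AF.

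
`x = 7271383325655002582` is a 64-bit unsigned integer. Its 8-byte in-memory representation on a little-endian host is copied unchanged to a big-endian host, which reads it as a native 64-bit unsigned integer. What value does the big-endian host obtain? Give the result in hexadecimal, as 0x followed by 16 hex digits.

7271383325655002582 in 64-bit hexadecimal is 0x64E9249BF75D6DD6.
Stored little-endian, the bytes at ascending addresses are D6 6D 5D F7 9B 24 E9 64.
Read back as big-endian, the last byte is least significant, giving 0xD66D5DF79B24E964.

0xD66D5DF79B24E964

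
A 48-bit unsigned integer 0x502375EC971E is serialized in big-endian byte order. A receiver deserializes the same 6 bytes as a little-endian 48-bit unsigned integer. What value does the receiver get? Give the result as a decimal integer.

Stored big-endian, the bytes at ascending addresses are 50 23 75 EC 97 1E.
Read back as little-endian, the first byte is least significant, giving 0x1E97EC752350.
0x1E97EC752350 = 33637855994704.

33637855994704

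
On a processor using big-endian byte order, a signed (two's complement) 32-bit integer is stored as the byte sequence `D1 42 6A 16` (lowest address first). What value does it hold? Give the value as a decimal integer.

-784176618

Big-endian: lowest address holds the most-significant byte.
The bytes are already most-significant first: 0xD1426A16.
Top bit is set, so as a signed 32-bit value this is 0xD1426A16 − 2^32 = -784176618.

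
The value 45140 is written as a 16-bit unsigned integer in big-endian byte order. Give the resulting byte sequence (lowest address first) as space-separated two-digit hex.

B0 54

45140 in hexadecimal, padded to 16 bits, is 0xB054.
Split into bytes (most-significant first): B0 54.
In big-endian order the high byte comes first in memory.
So the memory order matches the most-significant-first order: B0 54.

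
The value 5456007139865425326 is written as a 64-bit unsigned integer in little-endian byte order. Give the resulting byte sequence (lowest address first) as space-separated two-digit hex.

5456007139865425326 in hexadecimal, padded to 64 bits, is 0x4BB7A19627AC75AE.
Split into bytes (most-significant first): 4B B7 A1 96 27 AC 75 AE.
In little-endian order the low byte comes first in memory.
So at ascending addresses the bytes are AE 75 AC 27 96 A1 B7 4B.

AE 75 AC 27 96 A1 B7 4B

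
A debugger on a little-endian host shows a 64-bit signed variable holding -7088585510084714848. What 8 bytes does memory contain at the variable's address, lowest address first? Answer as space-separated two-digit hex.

Two's complement of -7088585510084714848 in 64 bits: 7088585510084714848 = 0x625FB6F6E894A160; invert → 0x9DA04909176B5E9F; add 1 → 0x9DA04909176B5EA0.
Split into bytes (most-significant first): 9D A0 49 09 17 6B 5E A0.
Little-endian stores the least-significant byte at the lowest address.
So at ascending addresses the bytes are A0 5E 6B 17 09 49 A0 9D.

A0 5E 6B 17 09 49 A0 9D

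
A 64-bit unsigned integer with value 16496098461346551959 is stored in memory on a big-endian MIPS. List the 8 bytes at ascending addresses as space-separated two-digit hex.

E4 ED EA 26 88 6D D8 97

16496098461346551959 in hexadecimal, padded to 64 bits, is 0xE4EDEA26886DD897.
Split into bytes (most-significant first): E4 ED EA 26 88 6D D8 97.
Big-endian: lowest address holds the most-significant byte.
So the memory order matches the most-significant-first order: E4 ED EA 26 88 6D D8 97.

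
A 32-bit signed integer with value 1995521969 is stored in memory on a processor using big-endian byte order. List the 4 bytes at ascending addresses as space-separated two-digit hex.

1995521969 in hexadecimal, padded to 32 bits, is 0x76F13FB1.
Split into bytes (most-significant first): 76 F1 3F B1.
Big-endian: lowest address holds the most-significant byte.
So the memory order matches the most-significant-first order: 76 F1 3F B1.

76 F1 3F B1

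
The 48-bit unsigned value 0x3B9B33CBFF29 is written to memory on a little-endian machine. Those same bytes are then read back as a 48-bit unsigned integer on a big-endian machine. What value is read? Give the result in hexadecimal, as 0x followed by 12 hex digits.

0x29FFCB339B3B

Stored little-endian, the bytes at ascending addresses are 29 FF CB 33 9B 3B.
Read back as big-endian, the last byte is least significant, giving 0x29FFCB339B3B.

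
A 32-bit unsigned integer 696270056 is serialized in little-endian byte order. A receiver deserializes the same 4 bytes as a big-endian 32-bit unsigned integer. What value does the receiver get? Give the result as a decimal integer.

3896279081

696270056 in 32-bit hexadecimal is 0x29803CE8.
Stored little-endian, the bytes at ascending addresses are E8 3C 80 29.
Read back as big-endian, the last byte is least significant, giving 0xE83C8029.
0xE83C8029 = 3896279081.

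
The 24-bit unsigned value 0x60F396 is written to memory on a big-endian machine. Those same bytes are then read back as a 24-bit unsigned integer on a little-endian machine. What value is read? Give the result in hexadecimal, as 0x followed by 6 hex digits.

0x96F360

Stored big-endian, the bytes at ascending addresses are 60 F3 96.
Read back as little-endian, the first byte is least significant, giving 0x96F360.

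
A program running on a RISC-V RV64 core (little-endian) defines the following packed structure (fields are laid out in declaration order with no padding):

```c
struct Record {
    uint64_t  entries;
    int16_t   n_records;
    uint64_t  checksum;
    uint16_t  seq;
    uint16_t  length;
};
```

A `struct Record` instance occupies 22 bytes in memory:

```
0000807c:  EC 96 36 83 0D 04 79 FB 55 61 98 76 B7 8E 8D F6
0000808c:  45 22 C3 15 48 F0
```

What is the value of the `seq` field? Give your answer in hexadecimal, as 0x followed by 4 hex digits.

0x15C3

`seq` follows `entries` (8 B), `n_records` (2 B), `checksum` (8 B), so it starts at offset 8 + 2 + 8 = 18 and occupies 2 bytes.
Bytes at offsets 18..19: C3 15.
In little-endian order the low byte comes first in memory.
Reassemble most-significant byte first: 15 C3 → 0x15C3.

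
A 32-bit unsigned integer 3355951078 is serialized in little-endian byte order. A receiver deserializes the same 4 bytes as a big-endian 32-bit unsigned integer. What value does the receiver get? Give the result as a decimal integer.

3871279048

3355951078 in 32-bit hexadecimal is 0xC807BFE6.
Stored little-endian, the bytes at ascending addresses are E6 BF 07 C8.
Read back as big-endian, the last byte is least significant, giving 0xE6BF07C8.
0xE6BF07C8 = 3871279048.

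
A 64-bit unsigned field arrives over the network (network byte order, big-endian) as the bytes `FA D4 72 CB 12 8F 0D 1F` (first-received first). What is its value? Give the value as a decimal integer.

In big-endian order the high byte comes first in memory.
The bytes are already most-significant first: 0xFAD472CB128F0D1F.
0xFAD472CB128F0D1F = 18074197421059935519.

18074197421059935519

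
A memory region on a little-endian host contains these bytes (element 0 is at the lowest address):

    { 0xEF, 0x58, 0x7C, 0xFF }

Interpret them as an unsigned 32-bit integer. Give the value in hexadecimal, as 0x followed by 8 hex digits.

Little-endian: lowest address holds the least-significant byte.
Reassemble most-significant byte first: FF 7C 58 EF → 0xFF7C58EF.

0xFF7C58EF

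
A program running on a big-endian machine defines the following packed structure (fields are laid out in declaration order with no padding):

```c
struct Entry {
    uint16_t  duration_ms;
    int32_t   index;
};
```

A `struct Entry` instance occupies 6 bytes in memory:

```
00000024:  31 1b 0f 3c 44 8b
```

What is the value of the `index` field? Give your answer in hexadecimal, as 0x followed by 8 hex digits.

0x0F3C448B

`index` follows `duration_ms` (2 bytes), so it starts at byte offset 2 and occupies 4 bytes.
Bytes at offsets 2..5: 0F 3C 44 8B.
Big-endian: lowest address holds the most-significant byte.
The bytes are already most-significant first: 0x0F3C448B.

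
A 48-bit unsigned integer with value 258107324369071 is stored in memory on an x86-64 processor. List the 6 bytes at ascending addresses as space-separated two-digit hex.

AF 08 62 4B BF EA

258107324369071 in hexadecimal, padded to 48 bits, is 0xEABF4B6208AF.
Split into bytes (most-significant first): EA BF 4B 62 08 AF.
Little-endian stores the least-significant byte at the lowest address.
So at ascending addresses the bytes are AF 08 62 4B BF EA.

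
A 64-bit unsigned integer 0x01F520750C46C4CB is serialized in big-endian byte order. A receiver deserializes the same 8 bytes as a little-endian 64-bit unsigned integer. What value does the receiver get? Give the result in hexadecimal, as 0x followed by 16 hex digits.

0xCBC4460C7520F501

Stored big-endian, the bytes at ascending addresses are 01 F5 20 75 0C 46 C4 CB.
Read back as little-endian, the first byte is least significant, giving 0xCBC4460C7520F501.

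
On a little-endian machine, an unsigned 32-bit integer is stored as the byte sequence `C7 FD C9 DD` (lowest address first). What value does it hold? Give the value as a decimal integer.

In little-endian order the low byte comes first in memory.
Reassemble most-significant byte first: DD C9 FD C7 → 0xDDC9FDC7.
0xDDC9FDC7 = 3721002439.

3721002439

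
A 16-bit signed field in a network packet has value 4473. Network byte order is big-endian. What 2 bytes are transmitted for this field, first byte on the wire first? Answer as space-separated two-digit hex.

4473 in hexadecimal, padded to 16 bits, is 0x1179.
Split into bytes (most-significant first): 11 79.
Big-endian: lowest address holds the most-significant byte.
So the memory order matches the most-significant-first order: 11 79.

11 79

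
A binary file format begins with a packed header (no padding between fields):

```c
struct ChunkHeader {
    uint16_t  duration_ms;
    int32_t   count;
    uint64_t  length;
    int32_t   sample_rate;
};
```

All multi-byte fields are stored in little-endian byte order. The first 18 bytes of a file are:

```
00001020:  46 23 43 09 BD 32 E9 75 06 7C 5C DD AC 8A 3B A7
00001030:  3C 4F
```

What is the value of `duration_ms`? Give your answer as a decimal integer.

`duration_ms` is the first field, at byte offset 0, occupying 2 bytes.
Bytes at offsets 0..1: 46 23.
Little-endian: lowest address holds the least-significant byte.
Reassemble most-significant byte first: 23 46 → 0x2346.
0x2346 = 9030.

9030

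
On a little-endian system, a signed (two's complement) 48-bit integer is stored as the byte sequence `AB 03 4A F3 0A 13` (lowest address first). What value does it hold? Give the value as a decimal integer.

20937752314795

Little-endian: lowest address holds the least-significant byte.
Reassemble most-significant byte first: 13 0A F3 4A 03 AB → 0x130AF34A03AB.
0x130AF34A03AB = 20937752314795.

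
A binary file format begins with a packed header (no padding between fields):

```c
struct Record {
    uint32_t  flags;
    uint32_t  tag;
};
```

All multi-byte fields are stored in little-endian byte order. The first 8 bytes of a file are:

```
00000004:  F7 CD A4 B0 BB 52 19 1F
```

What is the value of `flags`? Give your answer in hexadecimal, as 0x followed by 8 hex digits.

`flags` is the first field, at byte offset 0, occupying 4 bytes.
Bytes at offsets 0..3: F7 CD A4 B0.
Little-endian: lowest address holds the least-significant byte.
Reassemble most-significant byte first: B0 A4 CD F7 → 0xB0A4CDF7.

0xB0A4CDF7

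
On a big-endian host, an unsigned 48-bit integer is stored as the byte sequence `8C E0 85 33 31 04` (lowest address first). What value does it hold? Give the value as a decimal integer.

Big-endian: lowest address holds the most-significant byte.
The bytes are already most-significant first: 0x8CE085333104.
0x8CE085333104 = 154895935287556.

154895935287556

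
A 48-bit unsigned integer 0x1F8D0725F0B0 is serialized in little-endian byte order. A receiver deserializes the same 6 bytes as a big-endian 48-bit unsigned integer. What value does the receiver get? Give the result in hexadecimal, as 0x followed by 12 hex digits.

Stored little-endian, the bytes at ascending addresses are B0 F0 25 07 8D 1F.
Read back as big-endian, the last byte is least significant, giving 0xB0F025078D1F.

0xB0F025078D1F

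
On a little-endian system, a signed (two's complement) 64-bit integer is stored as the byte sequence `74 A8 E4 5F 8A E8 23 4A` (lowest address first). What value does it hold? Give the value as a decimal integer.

Little-endian: lowest address holds the least-significant byte.
Reassemble most-significant byte first: 4A 23 E8 8A 5F E4 A8 74 → 0x4A23E88A5FE4A874.
0x4A23E88A5FE4A874 = 5342369264003491956.

5342369264003491956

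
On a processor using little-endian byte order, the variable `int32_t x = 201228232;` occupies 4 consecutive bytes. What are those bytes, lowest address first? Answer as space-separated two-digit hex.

C8 7F FE 0B

201228232 in hexadecimal, padded to 32 bits, is 0x0BFE7FC8.
Split into bytes (most-significant first): 0B FE 7F C8.
Little-endian stores the least-significant byte at the lowest address.
So at ascending addresses the bytes are C8 7F FE 0B.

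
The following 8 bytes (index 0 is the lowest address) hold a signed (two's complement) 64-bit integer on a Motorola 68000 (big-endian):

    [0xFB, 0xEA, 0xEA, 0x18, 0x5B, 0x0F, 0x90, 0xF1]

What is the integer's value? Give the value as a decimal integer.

Big-endian: lowest address holds the most-significant byte.
The bytes are already most-significant first: 0xFBEAEA185B0F90F1.
Top bit is set, so as a signed 64-bit value this is 0xFBEAEA185B0F90F1 − 2^64 = -294165435311484687.

-294165435311484687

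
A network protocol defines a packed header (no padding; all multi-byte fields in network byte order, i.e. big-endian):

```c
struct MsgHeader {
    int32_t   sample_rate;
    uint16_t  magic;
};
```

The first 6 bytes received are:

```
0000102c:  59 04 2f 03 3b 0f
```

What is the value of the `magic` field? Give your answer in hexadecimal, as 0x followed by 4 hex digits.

`magic` follows `sample_rate` (4 bytes), so it starts at byte offset 4 and occupies 2 bytes.
Bytes at offsets 4..5: 3B 0F.
Big-endian: lowest address holds the most-significant byte.
The bytes are already most-significant first: 0x3B0F.

0x3B0F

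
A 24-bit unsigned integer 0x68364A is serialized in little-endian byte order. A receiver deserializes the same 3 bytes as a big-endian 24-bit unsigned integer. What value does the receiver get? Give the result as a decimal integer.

Stored little-endian, the bytes at ascending addresses are 4A 36 68.
Read back as big-endian, the last byte is least significant, giving 0x4A3668.
0x4A3668 = 4863592.

4863592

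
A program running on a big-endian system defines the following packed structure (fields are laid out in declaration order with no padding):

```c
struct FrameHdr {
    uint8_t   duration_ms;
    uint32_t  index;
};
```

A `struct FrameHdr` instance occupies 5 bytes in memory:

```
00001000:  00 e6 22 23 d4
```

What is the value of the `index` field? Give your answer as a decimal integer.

`index` follows `duration_ms` (1 byte), so it starts at byte offset 1 and occupies 4 bytes.
Bytes at offsets 1..4: E6 22 23 D4.
Big-endian: lowest address holds the most-significant byte.
The bytes are already most-significant first: 0xE62223D4.
0xE62223D4 = 3860997076.

3860997076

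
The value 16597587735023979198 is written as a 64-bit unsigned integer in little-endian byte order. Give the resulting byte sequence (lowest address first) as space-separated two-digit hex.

16597587735023979198 in hexadecimal, padded to 64 bits, is 0xE6567A1B727C0ABE.
Split into bytes (most-significant first): E6 56 7A 1B 72 7C 0A BE.
Little-endian: lowest address holds the least-significant byte.
So at ascending addresses the bytes are BE 0A 7C 72 1B 7A 56 E6.

BE 0A 7C 72 1B 7A 56 E6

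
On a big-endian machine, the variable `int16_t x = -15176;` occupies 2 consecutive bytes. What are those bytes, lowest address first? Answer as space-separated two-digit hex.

C4 B8

Two's complement of -15176 in 16 bits: 15176 = 0x3B48; invert → 0xC4B7; add 1 → 0xC4B8.
Split into bytes (most-significant first): C4 B8.
Big-endian: lowest address holds the most-significant byte.
So the memory order matches the most-significant-first order: C4 B8.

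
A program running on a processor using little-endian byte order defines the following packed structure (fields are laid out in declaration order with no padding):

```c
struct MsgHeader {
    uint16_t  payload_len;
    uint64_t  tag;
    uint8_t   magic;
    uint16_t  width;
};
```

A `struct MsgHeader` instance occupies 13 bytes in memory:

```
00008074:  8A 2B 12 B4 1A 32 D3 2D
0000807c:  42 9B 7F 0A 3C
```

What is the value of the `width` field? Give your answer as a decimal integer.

15370

`width` follows `payload_len` (2 B), `tag` (8 B), `magic` (1 B), so it starts at offset 2 + 8 + 1 = 11 and occupies 2 bytes.
Bytes at offsets 11..12: 0A 3C.
Little-endian stores the least-significant byte at the lowest address.
Reassemble most-significant byte first: 3C 0A → 0x3C0A.
0x3C0A = 15370.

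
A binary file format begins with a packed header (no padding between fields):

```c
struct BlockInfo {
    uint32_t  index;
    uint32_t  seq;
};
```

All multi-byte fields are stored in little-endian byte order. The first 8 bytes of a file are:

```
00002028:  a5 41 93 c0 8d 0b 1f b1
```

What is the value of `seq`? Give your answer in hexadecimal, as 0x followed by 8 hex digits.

`seq` follows `index` (4 bytes), so it starts at byte offset 4 and occupies 4 bytes.
Bytes at offsets 4..7: 8D 0B 1F B1.
Little-endian stores the least-significant byte at the lowest address.
Reassemble most-significant byte first: B1 1F 0B 8D → 0xB11F0B8D.

0xB11F0B8D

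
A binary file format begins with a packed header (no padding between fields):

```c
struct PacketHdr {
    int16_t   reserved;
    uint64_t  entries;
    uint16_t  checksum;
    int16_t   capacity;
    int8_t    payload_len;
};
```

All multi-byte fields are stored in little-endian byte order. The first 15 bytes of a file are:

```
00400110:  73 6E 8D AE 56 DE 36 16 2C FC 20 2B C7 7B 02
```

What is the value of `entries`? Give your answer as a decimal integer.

18170923021447376525

`entries` follows `reserved` (2 bytes), so it starts at byte offset 2 and occupies 8 bytes.
Bytes at offsets 2..9: 8D AE 56 DE 36 16 2C FC.
Little-endian: lowest address holds the least-significant byte.
Reassemble most-significant byte first: FC 2C 16 36 DE 56 AE 8D → 0xFC2C1636DE56AE8D.
0xFC2C1636DE56AE8D = 18170923021447376525.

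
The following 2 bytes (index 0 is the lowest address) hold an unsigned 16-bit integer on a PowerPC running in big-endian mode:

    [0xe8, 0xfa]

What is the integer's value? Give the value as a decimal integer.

Big-endian stores the most-significant byte at the lowest address.
The bytes are already most-significant first: 0xE8FA.
0xE8FA = 59642.

59642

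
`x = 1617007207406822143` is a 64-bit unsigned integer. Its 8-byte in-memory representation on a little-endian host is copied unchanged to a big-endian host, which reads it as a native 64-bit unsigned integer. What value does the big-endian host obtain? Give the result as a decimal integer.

18438505314916724758

1617007207406822143 in 64-bit hexadecimal is 0x1670C37CE4BAE2FF.
Stored little-endian, the bytes at ascending addresses are FF E2 BA E4 7C C3 70 16.
Read back as big-endian, the last byte is least significant, giving 0xFFE2BAE47CC37016.
0xFFE2BAE47CC37016 = 18438505314916724758.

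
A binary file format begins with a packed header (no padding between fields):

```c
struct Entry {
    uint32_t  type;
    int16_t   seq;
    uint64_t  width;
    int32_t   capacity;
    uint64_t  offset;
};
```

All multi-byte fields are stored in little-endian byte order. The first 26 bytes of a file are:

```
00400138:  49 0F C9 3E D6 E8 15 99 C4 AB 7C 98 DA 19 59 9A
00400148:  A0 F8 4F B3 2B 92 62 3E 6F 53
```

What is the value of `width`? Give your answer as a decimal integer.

1862969057096276245

`width` follows `type` (4 B), `seq` (2 B), so it starts at offset 4 + 2 = 6 and occupies 8 bytes.
Bytes at offsets 6..13: 15 99 C4 AB 7C 98 DA 19.
Little-endian stores the least-significant byte at the lowest address.
Reassemble most-significant byte first: 19 DA 98 7C AB C4 99 15 → 0x19DA987CABC49915.
0x19DA987CABC49915 = 1862969057096276245.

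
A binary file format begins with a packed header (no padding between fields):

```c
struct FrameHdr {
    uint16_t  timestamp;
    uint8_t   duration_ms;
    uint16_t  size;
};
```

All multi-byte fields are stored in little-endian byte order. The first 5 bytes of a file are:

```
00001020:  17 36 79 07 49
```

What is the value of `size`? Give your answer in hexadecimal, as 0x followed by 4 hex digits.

`size` follows `timestamp` (2 B), `duration_ms` (1 B), so it starts at offset 2 + 1 = 3 and occupies 2 bytes.
Bytes at offsets 3..4: 07 49.
Little-endian: lowest address holds the least-significant byte.
Reassemble most-significant byte first: 49 07 → 0x4907.

0x4907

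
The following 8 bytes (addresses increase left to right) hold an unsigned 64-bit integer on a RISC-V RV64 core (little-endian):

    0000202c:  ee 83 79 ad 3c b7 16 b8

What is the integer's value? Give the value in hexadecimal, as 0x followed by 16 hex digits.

0xB816B73CAD7983EE

Little-endian stores the least-significant byte at the lowest address.
Reassemble most-significant byte first: B8 16 B7 3C AD 79 83 EE → 0xB816B73CAD7983EE.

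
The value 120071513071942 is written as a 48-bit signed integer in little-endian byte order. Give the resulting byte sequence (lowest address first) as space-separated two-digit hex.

120071513071942 in hexadecimal, padded to 48 bits, is 0x6D3453E26146.
Split into bytes (most-significant first): 6D 34 53 E2 61 46.
Little-endian: lowest address holds the least-significant byte.
So at ascending addresses the bytes are 46 61 E2 53 34 6D.

46 61 E2 53 34 6D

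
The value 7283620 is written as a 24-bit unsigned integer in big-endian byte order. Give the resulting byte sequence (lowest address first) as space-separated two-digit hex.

7283620 in hexadecimal, padded to 24 bits, is 0x6F23A4.
Split into bytes (most-significant first): 6F 23 A4.
Big-endian: lowest address holds the most-significant byte.
So the memory order matches the most-significant-first order: 6F 23 A4.

6F 23 A4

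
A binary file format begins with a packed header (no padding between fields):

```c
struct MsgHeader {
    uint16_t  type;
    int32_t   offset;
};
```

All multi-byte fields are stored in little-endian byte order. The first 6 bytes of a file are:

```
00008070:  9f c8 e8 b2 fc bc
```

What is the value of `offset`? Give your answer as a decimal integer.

`offset` follows `type` (2 bytes), so it starts at byte offset 2 and occupies 4 bytes.
Bytes at offsets 2..5: E8 B2 FC BC.
Little-endian stores the least-significant byte at the lowest address.
Reassemble most-significant byte first: BC FC B2 E8 → 0xBCFCB2E8.
Top bit is set, so as a signed 32-bit value this is 0xBCFCB2E8 − 2^32 = -1124289816.

-1124289816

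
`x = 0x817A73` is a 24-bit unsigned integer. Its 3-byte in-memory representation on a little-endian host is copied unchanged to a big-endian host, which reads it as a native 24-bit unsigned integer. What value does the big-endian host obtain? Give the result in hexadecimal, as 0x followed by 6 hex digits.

0x737A81

Stored little-endian, the bytes at ascending addresses are 73 7A 81.
Read back as big-endian, the last byte is least significant, giving 0x737A81.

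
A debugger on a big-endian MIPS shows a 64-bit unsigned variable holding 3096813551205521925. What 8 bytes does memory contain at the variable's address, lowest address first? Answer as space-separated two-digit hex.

3096813551205521925 in hexadecimal, padded to 64 bits, is 0x2AFA178467389A05.
Split into bytes (most-significant first): 2A FA 17 84 67 38 9A 05.
In big-endian order the high byte comes first in memory.
So the memory order matches the most-significant-first order: 2A FA 17 84 67 38 9A 05.

2A FA 17 84 67 38 9A 05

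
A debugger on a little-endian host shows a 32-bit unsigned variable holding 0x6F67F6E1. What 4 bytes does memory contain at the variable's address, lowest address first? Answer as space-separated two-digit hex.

E1 F6 67 6F

Split into bytes (most-significant first): 6F 67 F6 E1.
Little-endian: lowest address holds the least-significant byte.
So at ascending addresses the bytes are E1 F6 67 6F.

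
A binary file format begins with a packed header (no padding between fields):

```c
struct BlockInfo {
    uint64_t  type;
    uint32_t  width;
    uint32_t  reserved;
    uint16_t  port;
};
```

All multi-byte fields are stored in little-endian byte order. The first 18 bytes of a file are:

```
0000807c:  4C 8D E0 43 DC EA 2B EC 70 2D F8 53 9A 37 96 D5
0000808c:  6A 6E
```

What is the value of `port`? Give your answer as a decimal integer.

`port` follows `type` (8 B), `width` (4 B), `reserved` (4 B), so it starts at offset 8 + 4 + 4 = 16 and occupies 2 bytes.
Bytes at offsets 16..17: 6A 6E.
Little-endian stores the least-significant byte at the lowest address.
Reassemble most-significant byte first: 6E 6A → 0x6E6A.
0x6E6A = 28266.

28266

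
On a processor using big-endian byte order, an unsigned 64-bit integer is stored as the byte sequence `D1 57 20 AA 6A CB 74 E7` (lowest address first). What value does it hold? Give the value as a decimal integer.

Big-endian stores the most-significant byte at the lowest address.
The bytes are already most-significant first: 0xD15720AA6ACB74E7.
0xD15720AA6ACB74E7 = 15084561393209013479.

15084561393209013479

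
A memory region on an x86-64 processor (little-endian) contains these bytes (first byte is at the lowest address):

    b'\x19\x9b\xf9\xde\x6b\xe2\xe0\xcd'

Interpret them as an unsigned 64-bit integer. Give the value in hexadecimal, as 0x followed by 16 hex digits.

0xCDE0E26BDEF99B19

Little-endian stores the least-significant byte at the lowest address.
Reassemble most-significant byte first: CD E0 E2 6B DE F9 9B 19 → 0xCDE0E26BDEF99B19.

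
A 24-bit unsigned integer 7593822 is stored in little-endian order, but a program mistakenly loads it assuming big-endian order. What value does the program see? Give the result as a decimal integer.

7593822 in 24-bit hexadecimal is 0x73DF5E.
Stored little-endian, the bytes at ascending addresses are 5E DF 73.
Read back as big-endian, the last byte is least significant, giving 0x5EDF73.
0x5EDF73 = 6217587.

6217587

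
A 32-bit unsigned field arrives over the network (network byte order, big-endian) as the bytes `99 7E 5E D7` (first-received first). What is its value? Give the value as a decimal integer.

In big-endian order the high byte comes first in memory.
The bytes are already most-significant first: 0x997E5ED7.
0x997E5ED7 = 2575195863.

2575195863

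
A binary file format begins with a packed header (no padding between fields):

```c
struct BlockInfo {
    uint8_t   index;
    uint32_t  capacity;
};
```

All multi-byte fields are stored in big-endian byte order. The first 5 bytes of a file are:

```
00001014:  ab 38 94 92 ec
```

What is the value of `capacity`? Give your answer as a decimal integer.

`capacity` follows `index` (1 byte), so it starts at byte offset 1 and occupies 4 bytes.
Bytes at offsets 1..4: 38 94 92 EC.
In big-endian order the high byte comes first in memory.
The bytes are already most-significant first: 0x389492EC.
0x389492EC = 949261036.

949261036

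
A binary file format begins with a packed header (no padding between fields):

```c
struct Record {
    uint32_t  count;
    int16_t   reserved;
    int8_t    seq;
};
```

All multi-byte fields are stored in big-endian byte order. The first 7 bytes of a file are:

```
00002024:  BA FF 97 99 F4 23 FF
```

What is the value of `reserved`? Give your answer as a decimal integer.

`reserved` follows `count` (4 bytes), so it starts at byte offset 4 and occupies 2 bytes.
Bytes at offsets 4..5: F4 23.
Big-endian: lowest address holds the most-significant byte.
The bytes are already most-significant first: 0xF423.
Top bit is set, so as a signed 16-bit value this is 0xF423 − 2^16 = -3037.

-3037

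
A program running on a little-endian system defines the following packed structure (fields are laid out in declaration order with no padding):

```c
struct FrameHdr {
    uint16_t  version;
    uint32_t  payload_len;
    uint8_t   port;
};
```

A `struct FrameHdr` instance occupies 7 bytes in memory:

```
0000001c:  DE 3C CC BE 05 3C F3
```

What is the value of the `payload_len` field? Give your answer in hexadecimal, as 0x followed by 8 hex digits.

`payload_len` follows `version` (2 bytes), so it starts at byte offset 2 and occupies 4 bytes.
Bytes at offsets 2..5: CC BE 05 3C.
Little-endian: lowest address holds the least-significant byte.
Reassemble most-significant byte first: 3C 05 BE CC → 0x3C05BECC.

0x3C05BECC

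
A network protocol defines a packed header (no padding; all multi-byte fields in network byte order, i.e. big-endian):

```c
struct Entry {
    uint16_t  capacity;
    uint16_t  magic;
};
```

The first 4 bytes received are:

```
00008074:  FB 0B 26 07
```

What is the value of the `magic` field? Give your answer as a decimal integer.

9735

`magic` follows `capacity` (2 bytes), so it starts at byte offset 2 and occupies 2 bytes.
Bytes at offsets 2..3: 26 07.
Big-endian stores the most-significant byte at the lowest address.
The bytes are already most-significant first: 0x2607.
0x2607 = 9735.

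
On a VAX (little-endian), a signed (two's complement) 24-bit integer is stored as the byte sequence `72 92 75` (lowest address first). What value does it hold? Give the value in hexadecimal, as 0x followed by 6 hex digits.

Little-endian stores the least-significant byte at the lowest address.
Reassemble most-significant byte first: 75 92 72 → 0x759272.

0x759272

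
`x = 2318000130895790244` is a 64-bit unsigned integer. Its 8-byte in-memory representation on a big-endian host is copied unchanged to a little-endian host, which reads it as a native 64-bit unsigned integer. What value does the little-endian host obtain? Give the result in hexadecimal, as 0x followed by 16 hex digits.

2318000130895790244 in 64-bit hexadecimal is 0x202B30D6775A40A4.
Stored big-endian, the bytes at ascending addresses are 20 2B 30 D6 77 5A 40 A4.
Read back as little-endian, the first byte is least significant, giving 0xA4405A77D6302B20.

0xA4405A77D6302B20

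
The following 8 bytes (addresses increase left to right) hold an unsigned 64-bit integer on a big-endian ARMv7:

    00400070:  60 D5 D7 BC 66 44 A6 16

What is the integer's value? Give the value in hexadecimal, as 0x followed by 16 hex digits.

0x60D5D7BC6644A616

In big-endian order the high byte comes first in memory.
The bytes are already most-significant first: 0x60D5D7BC6644A616.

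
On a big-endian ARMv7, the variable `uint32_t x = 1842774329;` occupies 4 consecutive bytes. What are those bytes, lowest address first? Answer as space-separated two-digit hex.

1842774329 in hexadecimal, padded to 32 bits, is 0x6DD68139.
Split into bytes (most-significant first): 6D D6 81 39.
Big-endian: lowest address holds the most-significant byte.
So the memory order matches the most-significant-first order: 6D D6 81 39.

6D D6 81 39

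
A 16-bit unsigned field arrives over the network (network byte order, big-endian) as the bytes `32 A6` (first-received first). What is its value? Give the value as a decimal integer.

Big-endian stores the most-significant byte at the lowest address.
The bytes are already most-significant first: 0x32A6.
0x32A6 = 12966.

12966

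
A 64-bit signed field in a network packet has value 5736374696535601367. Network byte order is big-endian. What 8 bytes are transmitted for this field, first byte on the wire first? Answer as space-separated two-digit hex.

4F 9B B2 64 D5 8B 30 D7

5736374696535601367 in hexadecimal, padded to 64 bits, is 0x4F9BB264D58B30D7.
Split into bytes (most-significant first): 4F 9B B2 64 D5 8B 30 D7.
Big-endian stores the most-significant byte at the lowest address.
So the memory order matches the most-significant-first order: 4F 9B B2 64 D5 8B 30 D7.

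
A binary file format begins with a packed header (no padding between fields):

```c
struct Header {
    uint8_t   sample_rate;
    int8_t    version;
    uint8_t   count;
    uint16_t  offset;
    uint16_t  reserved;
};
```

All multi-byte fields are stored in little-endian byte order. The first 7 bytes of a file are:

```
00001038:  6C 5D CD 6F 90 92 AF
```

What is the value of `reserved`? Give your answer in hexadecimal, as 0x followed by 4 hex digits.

0xAF92

`reserved` follows `sample_rate` (1 B), `version` (1 B), `count` (1 B), `offset` (2 B), so it starts at offset 1 + 1 + 1 + 2 = 5 and occupies 2 bytes.
Bytes at offsets 5..6: 92 AF.
Little-endian stores the least-significant byte at the lowest address.
Reassemble most-significant byte first: AF 92 → 0xAF92.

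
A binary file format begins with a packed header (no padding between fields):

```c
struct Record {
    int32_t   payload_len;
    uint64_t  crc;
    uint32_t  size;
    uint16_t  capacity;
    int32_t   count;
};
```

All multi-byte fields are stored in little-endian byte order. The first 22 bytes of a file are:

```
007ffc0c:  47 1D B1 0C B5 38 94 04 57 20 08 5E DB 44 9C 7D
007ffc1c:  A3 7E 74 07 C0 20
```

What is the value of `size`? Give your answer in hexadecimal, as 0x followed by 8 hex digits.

`size` follows `payload_len` (4 B), `crc` (8 B), so it starts at offset 4 + 8 = 12 and occupies 4 bytes.
Bytes at offsets 12..15: DB 44 9C 7D.
Little-endian stores the least-significant byte at the lowest address.
Reassemble most-significant byte first: 7D 9C 44 DB → 0x7D9C44DB.

0x7D9C44DB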